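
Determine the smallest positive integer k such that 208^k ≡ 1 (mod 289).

68

ord(208) | φ(289) = φ(17^2) = 17·(17−1) = 272 = 2^4 · 17.
Divisors of 272: 1, 2, 4, 8, 16, 17, 34, 68, 136, 272.
Test each divisor d:
208^1 ≡ 208 (mod 289)
208^2 ≡ 203 (mod 289)
208^4 ≡ 171 (mod 289)
208^8 ≡ 52 (mod 289)
208^16 ≡ 103 (mod 289)
208^17 ≡ 38 (mod 289)
208^34 ≡ 288 (mod 289)
208^68 ≡ 1 (mod 289) ✓
Therefore the multiplicative order of 208 modulo 289 is 68.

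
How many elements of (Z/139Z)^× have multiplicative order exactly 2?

1

φ(139) = 139 − 1 = 138 = 2 · 3 · 23.
(Z/139Z)^× is cyclic (|G| = 138); a cyclic group of order m has exactly φ(d) elements of each order d | m, and none otherwise.
2 | 138, and φ(2) = 2 − 1 = 1.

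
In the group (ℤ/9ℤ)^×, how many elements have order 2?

φ(9) = φ(3^2) = 3·(3−1) = 6 = 2 · 3.
In a cyclic group of order 6, there are φ(d) elements of order d for each divisor d of 6, and zero for non-divisors.
2 | 6, and φ(2) = 2 − 1 = 1.

1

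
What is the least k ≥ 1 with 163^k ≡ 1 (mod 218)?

36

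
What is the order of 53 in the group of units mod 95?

36

ord(53) | φ(95) = φ(5·19) = (5−1)·(19−1) = 4·18 = 72 = 2^3 · 3^2.
Divisors of 72: 1, 2, 3, 4, 6, 8, 9, 12, 18, 24, 36, 72.
Test each divisor d:
53^1 ≡ 53
53^2 ≡ 54
53^3 ≡ 12
53^4 ≡ 66
53^6 ≡ 49
53^8 ≡ 81
53^9 ≡ 18
53^12 ≡ 26
53^18 ≡ 39
53^24 ≡ 11
53^36 ≡ 1
Therefore the multiplicative order of 53 modulo 95 is 36.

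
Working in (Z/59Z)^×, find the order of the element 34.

Since 34 ∈ (Z/59Z)^×, its order divides φ(59) = 59 − 1 = 58 = 2 · 29.
Divisors of 58: 1, 2, 29, 58.
Test each divisor d:
34^1 ≡ 34
34^2 ≡ 35
34^29 ≡ 58
34^58 ≡ 1
So ord_59(34) = 58.

58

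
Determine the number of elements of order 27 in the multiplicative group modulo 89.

φ(89) = 89 − 1 = 88 = 2^3 · 11.
In a cyclic group of order 88, there are φ(d) elements of order d for each divisor d of 88, and zero for non-divisors.
Since 27 ∤ 88, the count is 0.

0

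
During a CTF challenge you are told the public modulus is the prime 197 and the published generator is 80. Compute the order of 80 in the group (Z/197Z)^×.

The order of 80 must divide φ(197) = 197 − 1 = 196 = 2^2 · 7^2.
Divisors of 196: 1, 2, 4, 7, 14, 28, 49, 98, 196.
Test each divisor d:
80^1 ≡ 80 (mod 197)
80^2 ≡ 96 (mod 197)
80^4 ≡ 154 (mod 197)
80^7 ≡ 129 (mod 197)
80^14 ≡ 93 (mod 197)
80^28 ≡ 178 (mod 197)
80^49 ≡ 183 (mod 197)
80^98 ≡ 196 (mod 197)
80^196 ≡ 1 (mod 197) ✓
The smallest such exponent is 196, so the order of 80 is 196.

196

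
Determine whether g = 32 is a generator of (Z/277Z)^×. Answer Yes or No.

No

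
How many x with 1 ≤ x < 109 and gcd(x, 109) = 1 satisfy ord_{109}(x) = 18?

6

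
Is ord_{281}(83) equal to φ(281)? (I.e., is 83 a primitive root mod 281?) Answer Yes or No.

φ(281) = 281 − 1 = 280 = 2^3 · 5 · 7.
An element g generates (Z/281Z)^× iff g^(280/q) ≢ 1 (mod 281) for each prime q ∈ {2, 5, 7}.
83^140 ≡ 280 (mod 281)  [q = 2: ≢ 1 ✓]
83^56 ≡ 232 (mod 281)  [q = 5: ≢ 1 ✓]
83^40 ≡ 165 (mod 281)  [q = 7: ≢ 1 ✓]
Every test exponent gives a nontrivial residue, hence 83 generates the full group.

Yes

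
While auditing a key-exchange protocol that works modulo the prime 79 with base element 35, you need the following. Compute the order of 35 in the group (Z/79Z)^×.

78

By Lagrange's theorem, ord_79(35) divides φ(79) = 79 − 1 = 78 = 2 · 3 · 13.
Divisors of 78: 1, 2, 3, 6, 13, 26, 39, 78.
Evaluate successive powers at the divisors of 78:
35^1 ≡ 35
35^2 ≡ 40
35^3 ≡ 57
35^6 ≡ 10
35^13 ≡ 24
35^26 ≡ 23
35^39 ≡ 78
35^78 ≡ 1
Hence ord(35) = 78.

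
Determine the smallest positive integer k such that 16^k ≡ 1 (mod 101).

25

By Lagrange's theorem, ord_101(16) divides φ(101) = 101 − 1 = 100 = 2^2 · 5^2.
Divisors of 100: 1, 2, 4, 5, 10, 20, 25, 50, 100.
Compute 16^d (mod 101) for the divisors d until we hit 1:
16^1 ≡ 16 (mod 101)
16^2 ≡ 54 (mod 101)
16^4 ≡ 88 (mod 101)
16^5 ≡ 95 (mod 101)
16^10 ≡ 36 (mod 101)
16^20 ≡ 84 (mod 101)
16^25 ≡ 1 (mod 101) ✓
The smallest such exponent is 25, so the order of 16 is 25.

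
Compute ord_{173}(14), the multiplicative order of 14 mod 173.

ord(14) | φ(173) = 173 − 1 = 172 = 2^2 · 43.
Divisors of 172: 1, 2, 4, 43, 86, 172.
Evaluate successive powers at the divisors of 172:
14^1 ≡ 14 (mod 173)
14^2 ≡ 23 (mod 173)
14^4 ≡ 10 (mod 173)
14^43 ≡ 1 (mod 173) ✓
Therefore the multiplicative order of 14 modulo 173 is 43.

43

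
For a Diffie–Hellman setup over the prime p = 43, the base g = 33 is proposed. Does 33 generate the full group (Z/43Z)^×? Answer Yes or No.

Yes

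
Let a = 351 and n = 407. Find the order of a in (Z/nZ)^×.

The order of 351 must divide φ(407) = φ(11·37) = (11−1)·(37−1) = 10·36 = 360 = 2^3 · 3^2 · 5.
Divisors of 360: 1, 2, 3, 4, 5, 6, 8, 9, 10, 12, 15, 18, 20, 24, 30, 36, 40, 45, 60, 72, 90, 120, 180, 360.
Evaluate successive powers at the divisors of 360:
351^1 ≡ 351 (mod 407)
351^2 ≡ 287 (mod 407)
351^3 ≡ 208 (mod 407)
351^4 ≡ 155 (mod 407)
351^5 ≡ 274 (mod 407)
351^6 ≡ 122 (mod 407)
351^8 ≡ 12 (mod 407)
351^9 ≡ 142 (mod 407)
351^10 ≡ 188 (mod 407)
351^12 ≡ 232 (mod 407)
351^15 ≡ 230 (mod 407)
351^18 ≡ 221 (mod 407)
351^20 ≡ 342 (mod 407)
351^24 ≡ 100 (mod 407)
351^30 ≡ 397 (mod 407)
351^36 ≡ 1 (mod 407) ✓
Therefore the multiplicative order of 351 modulo 407 is 36.

36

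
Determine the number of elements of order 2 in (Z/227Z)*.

1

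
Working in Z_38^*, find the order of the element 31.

6

Since 31 ∈ (Z/38Z)^×, its order divides φ(38) = φ(2)·φ(19) = 1·18 = 18 = 2 · 3^2.
Divisors of 18: 1, 2, 3, 6, 9, 18.
Test each divisor d:
31^1 ≡ 31 (mod 38)
31^2 ≡ 11 (mod 38)
31^3 ≡ 37 (mod 38)
31^6 ≡ 1 (mod 38) ✓
The smallest such exponent is 6, so the order of 31 is 6.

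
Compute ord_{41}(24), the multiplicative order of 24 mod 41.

By Lagrange's theorem, ord_41(24) divides φ(41) = 41 − 1 = 40 = 2^3 · 5.
Divisors of 40: 1, 2, 4, 5, 8, 10, 20, 40.
Evaluate successive powers at the divisors of 40:
24^1 ≡ 24 (mod 41)
24^2 ≡ 2 (mod 41)
24^4 ≡ 4 (mod 41)
24^5 ≡ 14 (mod 41)
24^8 ≡ 16 (mod 41)
24^10 ≡ 32 (mod 41)
24^20 ≡ 40 (mod 41)
24^40 ≡ 1 (mod 41) ✓
So ord_41(24) = 40.

40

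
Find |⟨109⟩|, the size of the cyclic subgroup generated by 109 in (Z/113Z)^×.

ord(109) | φ(113) = 113 − 1 = 112 = 2^4 · 7.
Divisors of 112: 1, 2, 4, 7, 8, 14, 16, 28, 56, 112.
Compute 109^d (mod 113) for the divisors d until we hit 1:
109^1 ≡ 109 (mod 113)
109^2 ≡ 16 (mod 113)
109^4 ≡ 30 (mod 113)
109^7 ≡ 1 (mod 113) ✓
Hence ord(109) = 7.

7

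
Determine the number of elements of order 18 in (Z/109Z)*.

6

φ(109) = 109 − 1 = 108 = 2^2 · 3^3.
Since (Z/109Z)^× is cyclic of order 108, the number of elements of order d is φ(d) when d | 108 and 0 otherwise.
18 = 2 · 3^2 divides 108, and φ(18) = 6.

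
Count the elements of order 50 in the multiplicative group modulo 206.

φ(206) = φ(2)·φ(103) = 1·102 = 102 = 2 · 3 · 17.
In a cyclic group of order 102, there are φ(d) elements of order d for each divisor d of 102, and zero for non-divisors.
Here 102 is not a multiple of 50, so there are no elements of order 50.

0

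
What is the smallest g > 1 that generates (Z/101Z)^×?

2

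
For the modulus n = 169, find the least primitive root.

2

φ(169) = φ(13^2) = 13·(13−1) = 156 = 2^2 · 3 · 13.
g is a primitive root iff g^(156/q) ≢ 1 (mod 169) for each prime q ∈ {2, 3, 13}.
g = 2: 2^78 ≡ 168; 2^52 ≡ 146; 2^12 ≡ 40 — none is 1, so 2 is a primitive root.
The smallest primitive root modulo 169 is 2.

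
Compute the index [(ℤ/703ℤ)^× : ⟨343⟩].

216

The order of 343 must divide φ(703) = φ(19·37) = (19−1)·(37−1) = 18·36 = 648 = 2^3 · 3^4.
Divisors of 648: 1, 2, 3, 4, 6, 8, 9, 12, 18, 24, 27, 36, 54, 72, 81, 108, 162, 216, 324, 648.
Evaluate successive powers at the divisors of 648:
343^1 ≡ 343 (mod 703)
343^2 ≡ 248 (mod 703)
343^3 ≡ 1 (mod 703) ✓
So ord_703(343) = 3, hence |⟨343⟩| = 3.
The index is φ(703) / ord(343) = 648 / 3 = 216.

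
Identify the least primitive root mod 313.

10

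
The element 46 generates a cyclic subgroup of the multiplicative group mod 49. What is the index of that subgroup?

2

The order of 46 must divide φ(49) = φ(7^2) = 7·(7−1) = 42 = 2 · 3 · 7.
Divisors of 42: 1, 2, 3, 6, 7, 14, 21, 42.
Test each divisor d:
46^1 ≡ 46
46^2 ≡ 9
46^3 ≡ 22
46^6 ≡ 43
46^7 ≡ 18
46^14 ≡ 30
46^21 ≡ 1
Thus |⟨46⟩| = ord(46) = 21.
The index is φ(49) / ord(46) = 42 / 21 = 2.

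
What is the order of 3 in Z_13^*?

3

By Lagrange's theorem, ord_13(3) divides φ(13) = 13 − 1 = 12 = 2^2 · 3.
Divisors of 12: 1, 2, 3, 4, 6, 12.
Check 3^d mod 13 for each divisor in increasing order:
3^1 ≡ 3 (mod 13)
3^2 ≡ 9 (mod 13)
3^3 ≡ 1 (mod 13) ✓
Therefore the multiplicative order of 3 modulo 13 is 3.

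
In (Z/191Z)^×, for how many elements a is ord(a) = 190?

72

φ(191) = 191 − 1 = 190 = 2 · 5 · 19.
(Z/191Z)^× is cyclic (|G| = 190); a cyclic group of order m has exactly φ(d) elements of each order d | m, and none otherwise.
190 = 2 · 5 · 19 divides 190, and φ(190) = 72.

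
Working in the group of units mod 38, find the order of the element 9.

By Lagrange's theorem, ord_38(9) divides φ(38) = φ(2)·φ(19) = 1·18 = 18 = 2 · 3^2.
Divisors of 18: 1, 2, 3, 6, 9, 18.
Check 9^d mod 38 for each divisor in increasing order:
9^1 ≡ 9
9^2 ≡ 5
9^3 ≡ 7
9^6 ≡ 11
9^9 ≡ 1
Therefore the multiplicative order of 9 modulo 38 is 9.

9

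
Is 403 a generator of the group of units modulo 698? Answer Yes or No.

Yes

φ(698) = φ(2)·φ(349) = 1·348 = 348 = 2^2 · 3 · 29.
403 is a primitive root mod 698 iff 403^(φ(698)/q) ≢ 1 for every prime q | φ(698), i.e. q ∈ {2, 3, 29}.
403^174 ≡ 697 (mod 698)  [q = 2: ≢ 1 ✓]
403^116 ≡ 575 (mod 698)  [q = 3: ≢ 1 ✓]
403^12 ≡ 671 (mod 698)  [q = 29: ≢ 1 ✓]
Every test exponent gives a nontrivial residue, hence 403 generates the full group.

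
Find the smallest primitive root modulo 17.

3

φ(17) = 17 − 1 = 16 = 2^4.
g is a primitive root iff g^(16/q) ≢ 1 (mod 17) for each prime q ∈ {2}.
g = 2: 2^8 ≡ 1 — hits 1, so not a primitive root.
g = 3: 3^8 ≡ 16 — none is 1, so 3 is a primitive root.
The smallest primitive root modulo 17 is 3.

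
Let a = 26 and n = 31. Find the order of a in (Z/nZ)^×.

6

ord(26) | φ(31) = 31 − 1 = 30 = 2 · 3 · 5.
Divisors of 30: 1, 2, 3, 5, 6, 10, 15, 30.
Evaluate successive powers at the divisors of 30:
26^1 ≡ 26 (mod 31)
26^2 ≡ 25 (mod 31)
26^3 ≡ 30 (mod 31)
26^5 ≡ 6 (mod 31)
26^6 ≡ 1 (mod 31) ✓
Hence ord(26) = 6.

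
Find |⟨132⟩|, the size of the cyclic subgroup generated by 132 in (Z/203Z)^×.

14

ord(132) | φ(203) = φ(7·29) = (7−1)·(29−1) = 6·28 = 168 = 2^3 · 3 · 7.
Divisors of 168: 1, 2, 3, 4, 6, 7, 8, 12, 14, 21, 24, 28, 42, 56, 84, 168.
Test each divisor d:
132^1 ≡ 132 (mod 203)
132^2 ≡ 169 (mod 203)
132^3 ≡ 181 (mod 203)
132^4 ≡ 141 (mod 203)
132^6 ≡ 78 (mod 203)
132^7 ≡ 146 (mod 203)
132^8 ≡ 190 (mod 203)
132^12 ≡ 197 (mod 203)
132^14 ≡ 1 (mod 203) ✓
Hence ord(132) = 14.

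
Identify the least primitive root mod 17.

φ(17) = 17 − 1 = 16 = 2^4.
Test candidates g = 2, 3, … against the prime factors q ∈ {2} of φ(17): g is a generator iff g^(16/q) ≢ 1 for every such q.
g = 2: 2^8 ≡ 1 — hits 1, so not a primitive root.
g = 3: 3^8 ≡ 16 — none is 1, so 3 is a primitive root.
Hence the least primitive root of 17 is 3.

3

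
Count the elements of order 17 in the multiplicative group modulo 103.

φ(103) = 103 − 1 = 102 = 2 · 3 · 17.
(Z/103Z)^× is cyclic (|G| = 102); a cyclic group of order m has exactly φ(d) elements of each order d | m, and none otherwise.
17 | 102, and φ(17) = 17 − 1 = 16.

16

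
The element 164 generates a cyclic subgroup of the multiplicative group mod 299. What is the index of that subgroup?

6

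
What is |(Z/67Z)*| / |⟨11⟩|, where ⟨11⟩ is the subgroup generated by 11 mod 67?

1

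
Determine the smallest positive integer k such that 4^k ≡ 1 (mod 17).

4

Since 4 ∈ (Z/17Z)^×, its order divides φ(17) = 17 − 1 = 16 = 2^4.
Divisors of 16: 1, 2, 4, 8, 16.
Test each divisor d:
4^1 ≡ 4
4^2 ≡ 16
4^4 ≡ 1
Hence ord(4) = 4.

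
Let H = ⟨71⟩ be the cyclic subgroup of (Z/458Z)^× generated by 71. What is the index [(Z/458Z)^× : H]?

ord(71) | φ(458) = φ(2)·φ(229) = 1·228 = 228 = 2^2 · 3 · 19.
Divisors of 228: 1, 2, 3, 4, 6, 12, 19, 38, 57, 76, 114, 228.
Test each divisor d:
71^1 ≡ 71 (mod 458)
71^2 ≡ 3 (mod 458)
71^3 ≡ 213 (mod 458)
71^4 ≡ 9 (mod 458)
71^6 ≡ 27 (mod 458)
71^12 ≡ 271 (mod 458)
71^19 ≡ 135 (mod 458)
71^38 ≡ 363 (mod 458)
71^57 ≡ 457 (mod 458)
71^76 ≡ 323 (mod 458)
71^114 ≡ 1 (mod 458) ✓
The order of 71 is 114, so the subgroup it generates has 114 elements.
[(Z/458Z)^× : ⟨71⟩] = 228/114 = 2.

2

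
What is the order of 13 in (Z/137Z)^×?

By Lagrange's theorem, ord_137(13) divides φ(137) = 137 − 1 = 136 = 2^3 · 17.
Divisors of 136: 1, 2, 4, 8, 17, 34, 68, 136.
Test each divisor d:
13^1 ≡ 13
13^2 ≡ 32
13^4 ≡ 65
13^8 ≡ 115
13^17 ≡ 127
13^34 ≡ 100
13^68 ≡ 136
13^136 ≡ 1
So ord_137(13) = 136.

136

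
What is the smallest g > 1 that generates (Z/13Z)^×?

2

φ(13) = 13 − 1 = 12 = 2^2 · 3.
Test candidates g = 2, 3, … against the prime factors q ∈ {2, 3} of φ(13): g is a generator iff g^(12/q) ≢ 1 for every such q.
g = 2: 2^6 ≡ 12; 2^4 ≡ 3 — none is 1, so 2 is a primitive root.
The smallest primitive root modulo 13 is 2.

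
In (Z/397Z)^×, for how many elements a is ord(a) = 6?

φ(397) = 397 − 1 = 396 = 2^2 · 3^2 · 11.
Since (Z/397Z)^× is cyclic of order 396, the number of elements of order d is φ(d) when d | 396 and 0 otherwise.
6 = 2 · 3 divides 396, and φ(6) = 2.

2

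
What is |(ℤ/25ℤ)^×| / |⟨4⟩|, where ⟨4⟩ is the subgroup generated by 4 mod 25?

By Lagrange's theorem, ord_25(4) divides φ(25) = φ(5^2) = 5·(5−1) = 20 = 2^2 · 5.
Divisors of 20: 1, 2, 4, 5, 10, 20.
Compute 4^d (mod 25) for the divisors d until we hit 1:
4^1 ≡ 4
4^2 ≡ 16
4^4 ≡ 6
4^5 ≡ 24
4^10 ≡ 1
Thus |⟨4⟩| = ord(4) = 10.
Index = |(Z/25Z)^×| / |⟨4⟩| = 20 / 10 = 2.

2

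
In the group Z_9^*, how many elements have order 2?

1

φ(9) = φ(3^2) = 3·(3−1) = 6 = 2 · 3.
Since (Z/9Z)^× is cyclic of order 6, the number of elements of order d is φ(d) when d | 6 and 0 otherwise.
2 | 6, and φ(2) = 2 − 1 = 1.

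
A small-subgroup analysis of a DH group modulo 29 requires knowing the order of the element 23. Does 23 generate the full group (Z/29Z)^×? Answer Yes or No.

φ(29) = 29 − 1 = 28 = 2^2 · 7.
23 is a primitive root mod 29 iff 23^(φ(29)/q) ≢ 1 for every prime q | φ(29), i.e. q ∈ {2, 7}.
23^14 ≡ 1 (mod 29)  [q = 2: ≡ 1 ✗]
23^4 ≡ 20 (mod 29)  [q = 7: ≢ 1 ✓]
The check at q = 2 fails, so 23 generates a proper subgroup.

No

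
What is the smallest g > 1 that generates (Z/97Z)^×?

φ(97) = 97 − 1 = 96 = 2^5 · 3.
g is a primitive root iff g^(96/q) ≢ 1 (mod 97) for each prime q ∈ {2, 3}.
g = 2: 2^48 ≡ 1 — hits 1, so not a primitive root.
g = 3: 3^48 ≡ 1 — hits 1, so not a primitive root.
g = 4: 4^48 ≡ 1 — hits 1, so not a primitive root.
g = 5: 5^48 ≡ 96; 5^32 ≡ 35 — none is 1, so 5 is a primitive root.
The smallest primitive root modulo 97 is 5.

5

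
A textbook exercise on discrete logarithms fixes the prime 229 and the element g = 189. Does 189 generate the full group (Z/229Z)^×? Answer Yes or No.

φ(229) = 229 − 1 = 228 = 2^2 · 3 · 19.
Test 189^(228/q) mod 229 for each prime factor q of 228:
189^114 ≡ 228 (mod 229)  [q = 2: ≢ 1 ✓]
189^76 ≡ 94 (mod 229)  [q = 3: ≢ 1 ✓]
189^12 ≡ 42 (mod 229)  [q = 19: ≢ 1 ✓]
All checks pass, so 189 has order 228 and is a primitive root modulo 229.

Yes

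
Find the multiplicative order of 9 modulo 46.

By Lagrange's theorem, ord_46(9) divides φ(46) = φ(2)·φ(23) = 1·22 = 22 = 2 · 11.
Divisors of 22: 1, 2, 11, 22.
Check 9^d mod 46 for each divisor in increasing order:
9^1 ≡ 9
9^2 ≡ 35
9^11 ≡ 1
The smallest such exponent is 11, so the order of 9 is 11.

11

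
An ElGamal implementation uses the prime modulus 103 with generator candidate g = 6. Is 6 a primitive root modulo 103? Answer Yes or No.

φ(103) = 103 − 1 = 102 = 2 · 3 · 17.
It suffices to check that the order of 6 is not a proper divisor of 102: compute 6^(102/q) for q ∈ {2, 3, 17}.
6^51 ≡ 102 (mod 103)  [q = 2: ≢ 1 ✓]
6^34 ≡ 46 (mod 103)  [q = 3: ≢ 1 ✓]
6^6 ≡ 100 (mod 103)  [q = 17: ≢ 1 ✓]
All checks pass, so 6 has order 102 and is a primitive root modulo 103.

Yes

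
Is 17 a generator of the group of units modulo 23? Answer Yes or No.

φ(23) = 23 − 1 = 22 = 2 · 11.
It suffices to check that the order of 17 is not a proper divisor of 22: compute 17^(22/q) for q ∈ {2, 11}.
17^11 ≡ 22 (mod 23)  [q = 2: ≢ 1 ✓]
17^2 ≡ 13 (mod 23)  [q = 11: ≢ 1 ✓]
Every test exponent gives a nontrivial residue, hence 17 generates the full group.

Yes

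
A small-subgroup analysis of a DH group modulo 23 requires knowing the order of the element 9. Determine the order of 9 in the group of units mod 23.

11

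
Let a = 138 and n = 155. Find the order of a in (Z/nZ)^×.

60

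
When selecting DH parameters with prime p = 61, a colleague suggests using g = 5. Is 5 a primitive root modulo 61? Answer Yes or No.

No

φ(61) = 61 − 1 = 60 = 2^2 · 3 · 5.
5 is a primitive root mod 61 iff 5^(φ(61)/q) ≢ 1 for every prime q | φ(61), i.e. q ∈ {2, 3, 5}.
5^30 ≡ 1 (mod 61)  [q = 2: ≡ 1 ✗]
5^20 ≡ 47 (mod 61)  [q = 3: ≢ 1 ✓]
5^12 ≡ 20 (mod 61)  [q = 5: ≢ 1 ✓]
The check at q = 2 fails, so 5 generates a proper subgroup.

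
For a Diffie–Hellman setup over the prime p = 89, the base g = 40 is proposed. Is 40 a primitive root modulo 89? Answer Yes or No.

No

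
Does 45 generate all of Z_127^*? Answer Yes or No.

Yes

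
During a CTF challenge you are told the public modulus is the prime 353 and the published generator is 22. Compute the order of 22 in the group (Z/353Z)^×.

11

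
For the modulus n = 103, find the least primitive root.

5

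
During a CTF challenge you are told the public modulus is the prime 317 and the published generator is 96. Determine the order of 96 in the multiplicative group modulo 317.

158

Since 96 ∈ (Z/317Z)^×, its order divides φ(317) = 317 − 1 = 316 = 2^2 · 79.
Divisors of 316: 1, 2, 4, 79, 158, 316.
Check 96^d mod 317 for each divisor in increasing order:
96^1 ≡ 96 (mod 317)
96^2 ≡ 23 (mod 317)
96^4 ≡ 212 (mod 317)
96^79 ≡ 316 (mod 317)
96^158 ≡ 1 (mod 317) ✓
Therefore the multiplicative order of 96 modulo 317 is 158.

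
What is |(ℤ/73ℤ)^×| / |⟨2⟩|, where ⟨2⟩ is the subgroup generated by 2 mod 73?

ord(2) | φ(73) = 73 − 1 = 72 = 2^3 · 3^2.
Divisors of 72: 1, 2, 3, 4, 6, 8, 9, 12, 18, 24, 36, 72.
Evaluate successive powers at the divisors of 72:
2^1 ≡ 2
2^2 ≡ 4
2^3 ≡ 8
2^4 ≡ 16
2^6 ≡ 64
2^8 ≡ 37
2^9 ≡ 1
So ord_73(2) = 9, hence |⟨2⟩| = 9.
Index = |(Z/73Z)^×| / |⟨2⟩| = 72 / 9 = 8.

8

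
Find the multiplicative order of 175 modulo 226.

Since 175 ∈ (Z/226Z)^×, its order divides φ(226) = φ(2)·φ(113) = 1·112 = 112 = 2^4 · 7.
Divisors of 112: 1, 2, 4, 7, 8, 14, 16, 28, 56, 112.
Test each divisor d:
175^1 ≡ 175 (mod 226)
175^2 ≡ 115 (mod 226)
175^4 ≡ 117 (mod 226)
175^7 ≡ 157 (mod 226)
175^8 ≡ 129 (mod 226)
175^14 ≡ 15 (mod 226)
175^16 ≡ 143 (mod 226)
175^28 ≡ 225 (mod 226)
175^56 ≡ 1 (mod 226) ✓
The smallest such exponent is 56, so the order of 175 is 56.

56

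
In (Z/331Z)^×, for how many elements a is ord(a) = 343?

φ(331) = 331 − 1 = 330 = 2 · 3 · 5 · 11.
In a cyclic group of order 330, there are φ(d) elements of order d for each divisor d of 330, and zero for non-divisors.
Here 330 is not a multiple of 343, so there are no elements of order 343.

0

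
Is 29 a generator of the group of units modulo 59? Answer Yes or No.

No

φ(59) = 59 − 1 = 58 = 2 · 29.
29 is a primitive root mod 59 iff 29^(φ(59)/q) ≢ 1 for every prime q | φ(59), i.e. q ∈ {2, 29}.
29^29 ≡ 1 (mod 59)  [q = 2: ≡ 1 ✗]
29^2 ≡ 15 (mod 59)  [q = 29: ≢ 1 ✓]
Since 29^29 ≡ 1, the order of 29 divides 29 < 58, so 29 is not a primitive root.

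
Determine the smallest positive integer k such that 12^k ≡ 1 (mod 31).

30

By Lagrange's theorem, ord_31(12) divides φ(31) = 31 − 1 = 30 = 2 · 3 · 5.
Divisors of 30: 1, 2, 3, 5, 6, 10, 15, 30.
Evaluate successive powers at the divisors of 30:
12^1 ≡ 12 (mod 31)
12^2 ≡ 20 (mod 31)
12^3 ≡ 23 (mod 31)
12^5 ≡ 26 (mod 31)
12^6 ≡ 2 (mod 31)
12^10 ≡ 25 (mod 31)
12^15 ≡ 30 (mod 31)
12^30 ≡ 1 (mod 31) ✓
Therefore the multiplicative order of 12 modulo 31 is 30.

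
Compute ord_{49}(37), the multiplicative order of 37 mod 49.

21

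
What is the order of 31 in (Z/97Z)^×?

Since 31 ∈ (Z/97Z)^×, its order divides φ(97) = 97 − 1 = 96 = 2^5 · 3.
Divisors of 96: 1, 2, 3, 4, 6, 8, 12, 16, 24, 32, 48, 96.
Test each divisor d:
31^1 ≡ 31 (mod 97)
31^2 ≡ 88 (mod 97)
31^3 ≡ 12 (mod 97)
31^4 ≡ 81 (mod 97)
31^6 ≡ 47 (mod 97)
31^8 ≡ 62 (mod 97)
31^12 ≡ 75 (mod 97)
31^16 ≡ 61 (mod 97)
31^24 ≡ 96 (mod 97)
31^32 ≡ 35 (mod 97)
31^48 ≡ 1 (mod 97) ✓
Therefore the multiplicative order of 31 modulo 97 is 48.

48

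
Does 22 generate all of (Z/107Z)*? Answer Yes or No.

Yes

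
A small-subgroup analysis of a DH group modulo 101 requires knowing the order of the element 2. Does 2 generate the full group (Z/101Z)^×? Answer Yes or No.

Yes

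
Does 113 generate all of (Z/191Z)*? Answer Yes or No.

Yes

φ(191) = 191 − 1 = 190 = 2 · 5 · 19.
An element g generates (Z/191Z)^× iff g^(190/q) ≢ 1 (mod 191) for each prime q ∈ {2, 5, 19}.
113^95 ≡ 190 (mod 191)  [q = 2: ≢ 1 ✓]
113^38 ≡ 184 (mod 191)  [q = 5: ≢ 1 ✓]
113^10 ≡ 69 (mod 191)  [q = 19: ≢ 1 ✓]
Every test exponent gives a nontrivial residue, hence 113 generates the full group.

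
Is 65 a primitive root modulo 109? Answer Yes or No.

Yes

φ(109) = 109 − 1 = 108 = 2^2 · 3^3.
An element g generates (Z/109Z)^× iff g^(108/q) ≢ 1 (mod 109) for each prime q ∈ {2, 3}.
65^54 ≡ 108 (mod 109)  [q = 2: ≢ 1 ✓]
65^36 ≡ 45 (mod 109)  [q = 3: ≢ 1 ✓]
None equal 1, so ord_109(65) = 108: 65 is a primitive root.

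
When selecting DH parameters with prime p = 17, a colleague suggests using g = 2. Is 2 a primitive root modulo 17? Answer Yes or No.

No

φ(17) = 17 − 1 = 16 = 2^4.
2 is a primitive root mod 17 iff 2^(φ(17)/q) ≢ 1 for every prime q | φ(17), i.e. q ∈ {2}.
2^8 ≡ 1 (mod 17)  [q = 2: ≡ 1 ✗]
The check at q = 2 fails, so 2 generates a proper subgroup.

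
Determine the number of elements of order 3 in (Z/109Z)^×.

φ(109) = 109 − 1 = 108 = 2^2 · 3^3.
(Z/109Z)^× is cyclic (|G| = 108); a cyclic group of order m has exactly φ(d) elements of each order d | m, and none otherwise.
3 | 108, and φ(3) = 3 − 1 = 2.

2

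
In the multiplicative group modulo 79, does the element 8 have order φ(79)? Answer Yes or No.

No

φ(79) = 79 − 1 = 78 = 2 · 3 · 13.
8 is a primitive root mod 79 iff 8^(φ(79)/q) ≢ 1 for every prime q | φ(79), i.e. q ∈ {2, 3, 13}.
8^39 ≡ 1 (mod 79)  [q = 2: ≡ 1 ✗]
8^26 ≡ 1 (mod 79)  [q = 3: ≡ 1 ✗]
8^6 ≡ 22 (mod 79)  [q = 13: ≢ 1 ✓]
Since 8^39 ≡ 1, the order of 8 divides 39 < 78, so 8 is not a primitive root.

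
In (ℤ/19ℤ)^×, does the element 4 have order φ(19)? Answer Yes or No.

φ(19) = 19 − 1 = 18 = 2 · 3^2.
It suffices to check that the order of 4 is not a proper divisor of 18: compute 4^(18/q) for q ∈ {2, 3}.
4^9 ≡ 1 (mod 19)  [q = 2: ≡ 1 ✗]
4^6 ≡ 11 (mod 19)  [q = 3: ≢ 1 ✓]
The check at q = 2 fails, so 4 generates a proper subgroup.

No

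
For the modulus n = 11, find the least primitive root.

φ(11) = 11 − 1 = 10 = 2 · 5.
g is a primitive root iff g^(10/q) ≢ 1 (mod 11) for each prime q ∈ {2, 5}.
g = 2: 2^5 ≡ 10; 2^2 ≡ 4 — none is 1, so 2 is a primitive root.
Hence the least primitive root of 11 is 2.

2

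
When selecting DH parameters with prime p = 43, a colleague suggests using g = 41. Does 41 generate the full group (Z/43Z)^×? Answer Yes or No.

No

φ(43) = 43 − 1 = 42 = 2 · 3 · 7.
41 is a primitive root mod 43 iff 41^(φ(43)/q) ≢ 1 for every prime q | φ(43), i.e. q ∈ {2, 3, 7}.
41^21 ≡ 1 (mod 43)  [q = 2: ≡ 1 ✗]
41^14 ≡ 1 (mod 43)  [q = 3: ≡ 1 ✗]
41^6 ≡ 21 (mod 43)  [q = 7: ≢ 1 ✓]
The check at q = 2 fails, so 41 generates a proper subgroup.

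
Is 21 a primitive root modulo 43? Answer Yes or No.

φ(43) = 43 − 1 = 42 = 2 · 3 · 7.
It suffices to check that the order of 21 is not a proper divisor of 42: compute 21^(42/q) for q ∈ {2, 3, 7}.
21^21 ≡ 1 (mod 43)  [q = 2: ≡ 1 ✗]
21^14 ≡ 1 (mod 43)  [q = 3: ≡ 1 ✗]
21^6 ≡ 41 (mod 43)  [q = 7: ≢ 1 ✓]
The check at q = 2 fails, so 21 generates a proper subgroup.

No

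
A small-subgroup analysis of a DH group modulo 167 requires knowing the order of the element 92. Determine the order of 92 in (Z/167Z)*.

Since 92 ∈ (Z/167Z)^×, its order divides φ(167) = 167 − 1 = 166 = 2 · 83.
Divisors of 166: 1, 2, 83, 166.
Test each divisor d:
92^1 ≡ 92 (mod 167)
92^2 ≡ 114 (mod 167)
92^83 ≡ 166 (mod 167)
92^166 ≡ 1 (mod 167) ✓
Hence ord(92) = 166.

166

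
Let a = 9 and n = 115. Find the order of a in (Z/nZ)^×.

22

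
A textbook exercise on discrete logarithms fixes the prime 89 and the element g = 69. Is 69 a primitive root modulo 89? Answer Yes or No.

No

φ(89) = 89 − 1 = 88 = 2^3 · 11.
69 is a primitive root mod 89 iff 69^(φ(89)/q) ≢ 1 for every prime q | φ(89), i.e. q ∈ {2, 11}.
69^44 ≡ 1 (mod 89)  [q = 2: ≡ 1 ✗]
69^8 ≡ 39 (mod 89)  [q = 11: ≢ 1 ✓]
The check at q = 2 fails, so 69 generates a proper subgroup.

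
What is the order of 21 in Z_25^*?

By Lagrange's theorem, ord_25(21) divides φ(25) = φ(5^2) = 5·(5−1) = 20 = 2^2 · 5.
Divisors of 20: 1, 2, 4, 5, 10, 20.
Evaluate successive powers at the divisors of 20:
21^1 ≡ 21
21^2 ≡ 16
21^4 ≡ 6
21^5 ≡ 1
Therefore the multiplicative order of 21 modulo 25 is 5.

5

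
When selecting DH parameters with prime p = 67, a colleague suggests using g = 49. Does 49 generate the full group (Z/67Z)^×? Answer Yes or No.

No

φ(67) = 67 − 1 = 66 = 2 · 3 · 11.
Test 49^(66/q) mod 67 for each prime factor q of 66:
49^33 ≡ 1 (mod 67)  [q = 2: ≡ 1 ✗]
49^22 ≡ 37 (mod 67)  [q = 3: ≢ 1 ✓]
49^6 ≡ 9 (mod 67)  [q = 11: ≢ 1 ✓]
The check at q = 2 fails, so 49 generates a proper subgroup.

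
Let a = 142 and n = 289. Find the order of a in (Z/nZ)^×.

272

Since 142 ∈ (Z/289Z)^×, its order divides φ(289) = φ(17^2) = 17·(17−1) = 272 = 2^4 · 17.
Divisors of 272: 1, 2, 4, 8, 16, 17, 34, 68, 136, 272.
Check 142^d mod 289 for each divisor in increasing order:
142^1 ≡ 142
142^2 ≡ 223
142^4 ≡ 21
142^8 ≡ 152
142^16 ≡ 273
142^17 ≡ 40
142^34 ≡ 155
142^68 ≡ 38
142^136 ≡ 288
142^272 ≡ 1
So ord_289(142) = 272.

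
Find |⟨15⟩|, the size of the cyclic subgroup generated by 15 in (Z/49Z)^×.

7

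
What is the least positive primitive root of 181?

φ(181) = 181 − 1 = 180 = 2^2 · 3^2 · 5.
Test candidates g = 2, 3, … against the prime factors q ∈ {2, 3, 5} of φ(181): g is a generator iff g^(180/q) ≢ 1 for every such q.
g = 2: 2^90 ≡ 180; 2^60 ≡ 48; 2^36 ≡ 59 — none is 1, so 2 is a primitive root.
The smallest primitive root modulo 181 is 2.

2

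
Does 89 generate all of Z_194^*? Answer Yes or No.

No

φ(194) = φ(2)·φ(97) = 1·96 = 96 = 2^5 · 3.
89 is a primitive root mod 194 iff 89^(φ(194)/q) ≢ 1 for every prime q | φ(194), i.e. q ∈ {2, 3}.
89^48 ≡ 1 (mod 194)  [q = 2: ≡ 1 ✗]
89^32 ≡ 1 (mod 194)  [q = 3: ≡ 1 ✗]
89^48 ≡ 1 shows ord(89) | 48, strictly less than φ(194); not a primitive root.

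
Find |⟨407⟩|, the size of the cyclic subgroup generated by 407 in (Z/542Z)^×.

135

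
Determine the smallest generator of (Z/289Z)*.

3

φ(289) = φ(17^2) = 17·(17−1) = 272 = 2^4 · 17.
g is a primitive root iff g^(272/q) ≢ 1 (mod 289) for each prime q ∈ {2, 17}.
g = 2: 2^136 ≡ 1 — hits 1, so not a primitive root.
g = 3: 3^136 ≡ 288; 3^16 ≡ 171 — none is 1, so 3 is a primitive root.
So 3 is the smallest generator of (Z/289Z)^×.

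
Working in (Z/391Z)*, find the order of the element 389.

By Lagrange's theorem, ord_391(389) divides φ(391) = φ(17·23) = (17−1)·(23−1) = 16·22 = 352 = 2^5 · 11.
Divisors of 352: 1, 2, 4, 8, 11, 16, 22, 32, 44, 88, 176, 352.
Compute 389^d (mod 391) for the divisors d until we hit 1:
389^1 ≡ 389 (mod 391)
389^2 ≡ 4 (mod 391)
389^4 ≡ 16 (mod 391)
389^8 ≡ 256 (mod 391)
389^11 ≡ 298 (mod 391)
389^16 ≡ 239 (mod 391)
389^22 ≡ 47 (mod 391)
389^32 ≡ 35 (mod 391)
389^44 ≡ 254 (mod 391)
389^88 ≡ 1 (mod 391) ✓
So ord_391(389) = 88.

88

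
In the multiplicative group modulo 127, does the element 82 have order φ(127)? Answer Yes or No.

φ(127) = 127 − 1 = 126 = 2 · 3^2 · 7.
An element g generates (Z/127Z)^× iff g^(126/q) ≢ 1 (mod 127) for each prime q ∈ {2, 3, 7}.
82^63 ≡ 1 (mod 127)  [q = 2: ≡ 1 ✗]
82^42 ≡ 19 (mod 127)  [q = 3: ≢ 1 ✓]
82^18 ≡ 8 (mod 127)  [q = 7: ≢ 1 ✓]
The check at q = 2 fails, so 82 generates a proper subgroup.

No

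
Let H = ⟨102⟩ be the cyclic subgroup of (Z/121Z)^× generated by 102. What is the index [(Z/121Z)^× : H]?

2

Since 102 ∈ (Z/121Z)^×, its order divides φ(121) = φ(11^2) = 11·(11−1) = 110 = 2 · 5 · 11.
Divisors of 110: 1, 2, 5, 10, 11, 22, 55, 110.
Evaluate successive powers at the divisors of 110:
102^1 ≡ 102 (mod 121)
102^2 ≡ 119 (mod 121)
102^5 ≡ 45 (mod 121)
102^10 ≡ 89 (mod 121)
102^11 ≡ 3 (mod 121)
102^22 ≡ 9 (mod 121)
102^55 ≡ 1 (mod 121) ✓
The order of 102 is 55, so the subgroup it generates has 55 elements.
[(Z/121Z)^× : ⟨102⟩] = 110/55 = 2.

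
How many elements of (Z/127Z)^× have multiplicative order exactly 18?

6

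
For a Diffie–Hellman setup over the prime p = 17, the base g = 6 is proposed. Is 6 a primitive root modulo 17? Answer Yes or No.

Yes

φ(17) = 17 − 1 = 16 = 2^4.
6 is a primitive root mod 17 iff 6^(φ(17)/q) ≢ 1 for every prime q | φ(17), i.e. q ∈ {2}.
6^8 ≡ 16 (mod 17)  [q = 2: ≢ 1 ✓]
None equal 1, so ord_17(6) = 16: 6 is a primitive root.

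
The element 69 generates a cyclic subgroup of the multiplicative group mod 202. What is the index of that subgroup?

5

Since 69 ∈ (Z/202Z)^×, its order divides φ(202) = φ(2)·φ(101) = 1·100 = 100 = 2^2 · 5^2.
Divisors of 100: 1, 2, 4, 5, 10, 20, 25, 50, 100.
Evaluate successive powers at the divisors of 100:
69^1 ≡ 69 (mod 202)
69^2 ≡ 115 (mod 202)
69^4 ≡ 95 (mod 202)
69^5 ≡ 91 (mod 202)
69^10 ≡ 201 (mod 202)
69^20 ≡ 1 (mod 202) ✓
So ord_202(69) = 20, hence |⟨69⟩| = 20.
The index is φ(202) / ord(69) = 100 / 20 = 5.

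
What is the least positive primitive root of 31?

3

φ(31) = 31 − 1 = 30 = 2 · 3 · 5.
Test candidates g = 2, 3, … against the prime factors q ∈ {2, 3, 5} of φ(31): g is a generator iff g^(30/q) ≢ 1 for every such q.
g = 2: 2^15 ≡ 1 — hits 1, so not a primitive root.
g = 3: 3^15 ≡ 30; 3^10 ≡ 25; 3^6 ≡ 16 — none is 1, so 3 is a primitive root.
The smallest primitive root modulo 31 is 3.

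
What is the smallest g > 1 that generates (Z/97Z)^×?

φ(97) = 97 − 1 = 96 = 2^5 · 3.
g is a primitive root iff g^(96/q) ≢ 1 (mod 97) for each prime q ∈ {2, 3}.
g = 2: 2^48 ≡ 1 — hits 1, so not a primitive root.
g = 3: 3^48 ≡ 1 — hits 1, so not a primitive root.
g = 4: 4^48 ≡ 1 — hits 1, so not a primitive root.
g = 5: 5^48 ≡ 96; 5^32 ≡ 35 — none is 1, so 5 is a primitive root.
The smallest primitive root modulo 97 is 5.

5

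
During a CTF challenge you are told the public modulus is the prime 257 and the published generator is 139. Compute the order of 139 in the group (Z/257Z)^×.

Since 139 ∈ (Z/257Z)^×, its order divides φ(257) = 257 − 1 = 256 = 2^8.
Divisors of 256: 1, 2, 4, 8, 16, 32, 64, 128, 256.
Check 139^d mod 257 for each divisor in increasing order:
139^1 ≡ 139
139^2 ≡ 46
139^4 ≡ 60
139^8 ≡ 2
139^16 ≡ 4
139^32 ≡ 16
139^64 ≡ 256
139^128 ≡ 1
Hence ord(139) = 128.

128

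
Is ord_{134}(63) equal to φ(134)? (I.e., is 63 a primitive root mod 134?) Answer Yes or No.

φ(134) = φ(2)·φ(67) = 1·66 = 66 = 2 · 3 · 11.
An element g generates (Z/134Z)^× iff g^(66/q) ≢ 1 (mod 134) for each prime q ∈ {2, 3, 11}.
63^33 ≡ 133 (mod 134)  [q = 2: ≢ 1 ✓]
63^22 ≡ 29 (mod 134)  [q = 3: ≢ 1 ✓]
63^6 ≡ 9 (mod 134)  [q = 11: ≢ 1 ✓]
Every test exponent gives a nontrivial residue, hence 63 generates the full group.

Yes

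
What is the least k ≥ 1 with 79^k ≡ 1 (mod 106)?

52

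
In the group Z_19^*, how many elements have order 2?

φ(19) = 19 − 1 = 18 = 2 · 3^2.
Since (Z/19Z)^× is cyclic of order 18, the number of elements of order d is φ(d) when d | 18 and 0 otherwise.
2 | 18, and φ(2) = 2 − 1 = 1.

1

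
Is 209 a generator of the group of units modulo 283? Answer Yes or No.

φ(283) = 283 − 1 = 282 = 2 · 3 · 47.
It suffices to check that the order of 209 is not a proper divisor of 282: compute 209^(282/q) for q ∈ {2, 3, 47}.
209^141 ≡ 282 (mod 283)  [q = 2: ≢ 1 ✓]
209^94 ≡ 44 (mod 283)  [q = 3: ≢ 1 ✓]
209^6 ≡ 175 (mod 283)  [q = 47: ≢ 1 ✓]
All checks pass, so 209 has order 282 and is a primitive root modulo 283.

Yes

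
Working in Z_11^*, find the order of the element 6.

10

ord(6) | φ(11) = 11 − 1 = 10 = 2 · 5.
Divisors of 10: 1, 2, 5, 10.
Check 6^d mod 11 for each divisor in increasing order:
6^1 ≡ 6 (mod 11)
6^2 ≡ 3 (mod 11)
6^5 ≡ 10 (mod 11)
6^10 ≡ 1 (mod 11) ✓
So ord_11(6) = 10.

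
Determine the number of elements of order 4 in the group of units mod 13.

φ(13) = 13 − 1 = 12 = 2^2 · 3.
(Z/13Z)^× is cyclic (|G| = 12); a cyclic group of order m has exactly φ(d) elements of each order d | m, and none otherwise.
4 = 2^2 divides 12, and φ(4) = 2.

2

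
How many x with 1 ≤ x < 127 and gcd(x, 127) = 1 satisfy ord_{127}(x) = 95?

0

φ(127) = 127 − 1 = 126 = 2 · 3^2 · 7.
(Z/127Z)^× is cyclic (|G| = 126); a cyclic group of order m has exactly φ(d) elements of each order d | m, and none otherwise.
95 does not divide 126, so no element of (Z/127Z)^× has order 95.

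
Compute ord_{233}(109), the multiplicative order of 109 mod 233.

By Lagrange's theorem, ord_233(109) divides φ(233) = 233 − 1 = 232 = 2^3 · 29.
Divisors of 232: 1, 2, 4, 8, 29, 58, 116, 232.
Compute 109^d (mod 233) for the divisors d until we hit 1:
109^1 ≡ 109 (mod 233)
109^2 ≡ 231 (mod 233)
109^4 ≡ 4 (mod 233)
109^8 ≡ 16 (mod 233)
109^29 ≡ 144 (mod 233)
109^58 ≡ 232 (mod 233)
109^116 ≡ 1 (mod 233) ✓
Hence ord(109) = 116.

116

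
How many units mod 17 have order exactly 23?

0

φ(17) = 17 − 1 = 16 = 2^4.
(Z/17Z)^× is cyclic (|G| = 16); a cyclic group of order m has exactly φ(d) elements of each order d | m, and none otherwise.
Since 23 ∤ 16, the count is 0.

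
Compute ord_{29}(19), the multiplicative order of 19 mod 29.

28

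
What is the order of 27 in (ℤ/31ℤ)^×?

10

ord(27) | φ(31) = 31 − 1 = 30 = 2 · 3 · 5.
Divisors of 30: 1, 2, 3, 5, 6, 10, 15, 30.
Evaluate successive powers at the divisors of 30:
27^1 ≡ 27 (mod 31)
27^2 ≡ 16 (mod 31)
27^3 ≡ 29 (mod 31)
27^5 ≡ 30 (mod 31)
27^6 ≡ 4 (mod 31)
27^10 ≡ 1 (mod 31) ✓
Hence ord(27) = 10.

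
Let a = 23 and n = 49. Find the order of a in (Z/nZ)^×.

21

By Lagrange's theorem, ord_49(23) divides φ(49) = φ(7^2) = 7·(7−1) = 42 = 2 · 3 · 7.
Divisors of 42: 1, 2, 3, 6, 7, 14, 21, 42.
Evaluate successive powers at the divisors of 42:
23^1 ≡ 23
23^2 ≡ 39
23^3 ≡ 15
23^6 ≡ 29
23^7 ≡ 30
23^14 ≡ 18
23^21 ≡ 1
So ord_49(23) = 21.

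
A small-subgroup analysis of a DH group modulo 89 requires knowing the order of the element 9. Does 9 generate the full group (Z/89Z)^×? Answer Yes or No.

No

φ(89) = 89 − 1 = 88 = 2^3 · 11.
An element g generates (Z/89Z)^× iff g^(88/q) ≢ 1 (mod 89) for each prime q ∈ {2, 11}.
9^44 ≡ 1 (mod 89)  [q = 2: ≡ 1 ✗]
9^8 ≡ 2 (mod 89)  [q = 11: ≢ 1 ✓]
The check at q = 2 fails, so 9 generates a proper subgroup.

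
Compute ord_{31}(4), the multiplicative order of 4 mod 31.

Since 4 ∈ (Z/31Z)^×, its order divides φ(31) = 31 − 1 = 30 = 2 · 3 · 5.
Divisors of 30: 1, 2, 3, 5, 6, 10, 15, 30.
Test each divisor d:
4^1 ≡ 4 (mod 31)
4^2 ≡ 16 (mod 31)
4^3 ≡ 2 (mod 31)
4^5 ≡ 1 (mod 31) ✓
So ord_31(4) = 5.

5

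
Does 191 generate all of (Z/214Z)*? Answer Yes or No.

Yes

φ(214) = φ(2)·φ(107) = 1·106 = 106 = 2 · 53.
It suffices to check that the order of 191 is not a proper divisor of 106: compute 191^(106/q) for q ∈ {2, 53}.
191^53 ≡ 213 (mod 214)  [q = 2: ≢ 1 ✓]
191^2 ≡ 101 (mod 214)  [q = 53: ≢ 1 ✓]
Every test exponent gives a nontrivial residue, hence 191 generates the full group.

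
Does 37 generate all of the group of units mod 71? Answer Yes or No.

No

φ(71) = 71 − 1 = 70 = 2 · 5 · 7.
Test 37^(70/q) mod 71 for each prime factor q of 70:
37^35 ≡ 1 (mod 71)  [q = 2: ≡ 1 ✗]
37^14 ≡ 1 (mod 71)  [q = 5: ≡ 1 ✗]
37^10 ≡ 30 (mod 71)  [q = 7: ≢ 1 ✓]
37^35 ≡ 1 shows ord(37) | 35, strictly less than φ(71); not a primitive root.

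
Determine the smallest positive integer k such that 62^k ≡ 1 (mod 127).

63

The order of 62 must divide φ(127) = 127 − 1 = 126 = 2 · 3^2 · 7.
Divisors of 126: 1, 2, 3, 6, 7, 9, 14, 18, 21, 42, 63, 126.
Test each divisor d:
62^1 ≡ 62
62^2 ≡ 34
62^3 ≡ 76
62^6 ≡ 61
62^7 ≡ 99
62^9 ≡ 64
62^14 ≡ 22
62^18 ≡ 32
62^21 ≡ 19
62^42 ≡ 107
62^63 ≡ 1
Hence ord(62) = 63.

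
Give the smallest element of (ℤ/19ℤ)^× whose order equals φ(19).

2

φ(19) = 19 − 1 = 18 = 2 · 3^2.
Test candidates g = 2, 3, … against the prime factors q ∈ {2, 3} of φ(19): g is a generator iff g^(18/q) ≢ 1 for every such q.
g = 2: 2^9 ≡ 18; 2^6 ≡ 7 — none is 1, so 2 is a primitive root.
Hence the least primitive root of 19 is 2.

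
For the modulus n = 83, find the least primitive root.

2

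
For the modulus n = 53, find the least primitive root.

2

φ(53) = 53 − 1 = 52 = 2^2 · 13.
Test candidates g = 2, 3, … against the prime factors q ∈ {2, 13} of φ(53): g is a generator iff g^(52/q) ≢ 1 for every such q.
g = 2: 2^26 ≡ 52; 2^4 ≡ 16 — none is 1, so 2 is a primitive root.
So 2 is the smallest generator of (Z/53Z)^×.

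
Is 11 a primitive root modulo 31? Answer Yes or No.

φ(31) = 31 − 1 = 30 = 2 · 3 · 5.
It suffices to check that the order of 11 is not a proper divisor of 30: compute 11^(30/q) for q ∈ {2, 3, 5}.
11^15 ≡ 30 (mod 31)  [q = 2: ≢ 1 ✓]
11^10 ≡ 5 (mod 31)  [q = 3: ≢ 1 ✓]
11^6 ≡ 4 (mod 31)  [q = 5: ≢ 1 ✓]
All checks pass, so 11 has order 30 and is a primitive root modulo 31.

Yes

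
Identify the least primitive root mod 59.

2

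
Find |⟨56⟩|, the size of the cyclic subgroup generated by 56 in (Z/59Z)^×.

58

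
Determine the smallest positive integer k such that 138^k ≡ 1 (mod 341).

The order of 138 must divide φ(341) = φ(11·31) = (11−1)·(31−1) = 10·30 = 300 = 2^2 · 3 · 5^2.
Divisors of 300: 1, 2, 3, 4, 5, 6, 10, 12, 15, 20, 25, 30, 50, 60, 75, 100, 150, 300.
Test each divisor d:
138^1 ≡ 138
138^2 ≡ 289
138^3 ≡ 326
138^4 ≡ 317
138^5 ≡ 98
138^6 ≡ 225
138^10 ≡ 56
138^12 ≡ 157
138^15 ≡ 32
138^20 ≡ 67
138^25 ≡ 87
138^30 ≡ 1
The smallest such exponent is 30, so the order of 138 is 30.

30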